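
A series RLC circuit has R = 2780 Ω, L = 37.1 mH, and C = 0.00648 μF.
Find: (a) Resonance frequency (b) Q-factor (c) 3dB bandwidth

Step 1 — Resonance: ω₀ = 1/√(LC) = 1/√(0.0371·6.48e-09) = 6.449e+04 rad/s.
Step 2 — f₀ = ω₀/(2π) = 1.026e+04 Hz.
Step 3 — Series Q: Q = ω₀L/R = 6.449e+04·0.0371/2780 = 0.8607.
Step 4 — Bandwidth: Δω = ω₀/Q = 7.493e+04 rad/s; BW = Δω/(2π) = 1.193e+04 Hz.

(a) f₀ = 1.026e+04 Hz  (b) Q = 0.8607  (c) BW = 1.193e+04 Hz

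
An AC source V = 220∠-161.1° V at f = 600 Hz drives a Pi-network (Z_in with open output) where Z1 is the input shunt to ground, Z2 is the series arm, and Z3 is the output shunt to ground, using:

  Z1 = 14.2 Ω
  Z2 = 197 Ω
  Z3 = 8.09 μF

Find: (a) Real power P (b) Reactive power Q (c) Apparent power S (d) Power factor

Step 1 — Angular frequency: ω = 2π·f = 2π·600 = 3770 rad/s.
Step 2 — Component impedances:
  Z1: Z = R = 14.2 Ω
  Z2: Z = R = 197 Ω
  Z3: Z = 1/(jωC) = -j/(ω·C) = 0 - j32.79 Ω
Step 3 — With open output, the series arm Z2 and the output shunt Z3 appear in series to ground: Z2 + Z3 = 197 - j32.79 Ω.
Step 4 — Parallel with input shunt Z1: Z_in = Z1 || (Z2 + Z3) = 13.27 - j0.1447 Ω = 13.27∠-0.6° Ω.
Step 5 — Source phasor: V = 220∠-161.1° V = -208.1 - j71.26 V.
Step 6 — Current: I = V / Z = -15.63 - j5.542 A = 16.58∠-160.5° A.
Step 7 — Complex power: S = V·I* = 3648 - j39.79 VA.
Step 8 — Real power: P = Re(S) = 3648 W.
Step 9 — Reactive power: Q = Im(S) = -39.79 VAR.
Step 10 — Apparent power: |S| = 3648 VA.
Step 11 — Power factor: PF = P/|S| = 0.9999 (leading).

(a) P = 3648 W  (b) Q = -39.79 VAR  (c) S = 3648 VA  (d) PF = 0.9999 (leading)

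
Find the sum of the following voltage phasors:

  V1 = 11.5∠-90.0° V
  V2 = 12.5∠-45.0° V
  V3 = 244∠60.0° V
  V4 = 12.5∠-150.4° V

Step 1 — Convert each phasor to rectangular form:
  V1 = 11.5·(cos(-90.0°) + j·sin(-90.0°)) = 0 - j11.5 V
  V2 = 12.5·(cos(-45.0°) + j·sin(-45.0°)) = 8.839 - j8.839 V
  V3 = 244·(cos(60.0°) + j·sin(60.0°)) = 122 + j211.3 V
  V4 = 12.5·(cos(-150.4°) + j·sin(-150.4°)) = -10.87 - j6.174 V
Step 2 — Sum components: V_total = 120 + j184.8 V.
Step 3 — Convert to polar: |V_total| = 220.3 V, ∠V_total = 57.0°.

V_total = 220.3∠57.0° V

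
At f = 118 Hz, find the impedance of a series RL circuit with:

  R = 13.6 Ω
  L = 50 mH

Step 1 — Angular frequency: ω = 2π·f = 2π·118 = 741.4 rad/s.
Step 2 — Component impedances:
  R: Z = R = 13.6 Ω
  L: Z = jωL = j·741.4·0.05 = 0 + j37.07 Ω
Step 3 — Series combination: Z_total = R + L = 13.6 + j37.07 Ω = 39.49∠69.9° Ω.

Z = 13.6 + j37.07 Ω = 39.49∠69.9° Ω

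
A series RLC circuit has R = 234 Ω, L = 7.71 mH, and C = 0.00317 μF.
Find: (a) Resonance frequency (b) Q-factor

Step 1 — Resonance condition Im(Z)=0 gives ω₀ = 1/√(LC).
Step 2 — ω₀ = 1/√(0.00771·3.17e-09) = 2.023e+05 rad/s.
Step 3 — f₀ = ω₀/(2π) = 3.219e+04 Hz.
Step 4 — Series Q: Q = ω₀L/R = 2.023e+05·0.00771/234 = 6.665.

(a) f₀ = 3.219e+04 Hz  (b) Q = 6.665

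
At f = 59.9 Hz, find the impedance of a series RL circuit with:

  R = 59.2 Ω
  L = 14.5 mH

Step 1 — Angular frequency: ω = 2π·f = 2π·59.9 = 376.4 rad/s.
Step 2 — Component impedances:
  R: Z = R = 59.2 Ω
  L: Z = jωL = j·376.4·0.0145 = 0 + j5.457 Ω
Step 3 — Series combination: Z_total = R + L = 59.2 + j5.457 Ω = 59.45∠5.3° Ω.

Z = 59.2 + j5.457 Ω = 59.45∠5.3° Ω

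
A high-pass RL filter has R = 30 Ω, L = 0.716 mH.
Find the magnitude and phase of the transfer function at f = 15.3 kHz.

Step 1 — Angular frequency: ω = 2π·1.53e+04 = 9.613e+04 rad/s.
Step 2 — Transfer function: H(jω) = jωL/(R + jωL).
Step 3 — Numerator jωL = j·68.83; denominator R + jωL = 30 + j68.83.
Step 4 — H = 0.8404 + j0.3663.
Step 5 — Magnitude: |H| = 0.9167 (-0.8 dB); phase: φ = 23.5°.

|H| = 0.9167 (-0.8 dB), φ = 23.5°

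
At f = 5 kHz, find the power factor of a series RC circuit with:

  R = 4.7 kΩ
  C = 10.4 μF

Step 1 — Angular frequency: ω = 2π·f = 2π·5000 = 3.142e+04 rad/s.
Step 2 — Component impedances:
  R: Z = R = 4700 Ω
  C: Z = 1/(jωC) = -j/(ω·C) = 0 - j3.061 Ω
Step 3 — Series combination: Z_total = R + C = 4700 - j3.061 Ω = 4700∠-0.0° Ω.
Step 4 — Power factor: PF = cos(φ) = Re(Z)/|Z| = 4700/4700 = 1.
Step 5 — Type: Im(Z) = -3.061 ⇒ leading (phase φ = -0.0°).

PF = 1 (leading, φ = -0.0°)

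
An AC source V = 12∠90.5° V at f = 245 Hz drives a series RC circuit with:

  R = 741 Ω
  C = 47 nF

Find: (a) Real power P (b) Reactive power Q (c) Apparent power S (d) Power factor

Step 1 — Angular frequency: ω = 2π·f = 2π·245 = 1539 rad/s.
Step 2 — Component impedances:
  R: Z = R = 741 Ω
  C: Z = 1/(jωC) = -j/(ω·C) = 0 - j1.382e+04 Ω
Step 3 — Series combination: Z_total = R + C = 741 - j1.382e+04 Ω = 1.384e+04∠-86.9° Ω.
Step 4 — Source phasor: V = 12∠90.5° V = -0.1047 + j12 V.
Step 5 — Current: I = V / Z = -0.0008661 + j3.886e-05 A = 0.000867∠177.4° A.
Step 6 — Complex power: S = V·I* = 0.000557 - j0.01039 VA.
Step 7 — Real power: P = Re(S) = 0.000557 W.
Step 8 — Reactive power: Q = Im(S) = -0.01039 VAR.
Step 9 — Apparent power: |S| = 0.0104 VA.
Step 10 — Power factor: PF = P/|S| = 0.05354 (leading).

(a) P = 0.000557 W  (b) Q = -0.01039 VAR  (c) S = 0.0104 VA  (d) PF = 0.05354 (leading)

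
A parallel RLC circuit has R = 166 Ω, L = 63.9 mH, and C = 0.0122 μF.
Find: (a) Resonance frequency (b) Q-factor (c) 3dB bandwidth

Step 1 — Resonance: ω₀ = 1/√(LC) = 1/√(0.0639·1.22e-08) = 3.582e+04 rad/s.
Step 2 — f₀ = ω₀/(2π) = 5700 Hz.
Step 3 — Parallel Q: Q = R/(ω₀L) = 166/(3.582e+04·0.0639) = 0.07253.
Step 4 — Bandwidth: Δω = ω₀/Q = 4.938e+05 rad/s; BW = Δω/(2π) = 7.859e+04 Hz.

(a) f₀ = 5700 Hz  (b) Q = 0.07253  (c) BW = 7.859e+04 Hz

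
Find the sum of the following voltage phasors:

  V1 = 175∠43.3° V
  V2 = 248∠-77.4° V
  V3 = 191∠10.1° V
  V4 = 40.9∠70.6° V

Step 1 — Convert each phasor to rectangular form:
  V1 = 175·(cos(43.3°) + j·sin(43.3°)) = 127.4 + j120 V
  V2 = 248·(cos(-77.4°) + j·sin(-77.4°)) = 54.1 - j242 V
  V3 = 191·(cos(10.1°) + j·sin(10.1°)) = 188 + j33.5 V
  V4 = 40.9·(cos(70.6°) + j·sin(70.6°)) = 13.59 + j38.58 V
Step 2 — Sum components: V_total = 383.1 - j49.94 V.
Step 3 — Convert to polar: |V_total| = 386.3 V, ∠V_total = -7.4°.

V_total = 386.3∠-7.4° V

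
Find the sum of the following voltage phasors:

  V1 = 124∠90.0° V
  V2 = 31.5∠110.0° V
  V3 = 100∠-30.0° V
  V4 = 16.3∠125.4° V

Step 1 — Convert each phasor to rectangular form:
  V1 = 124·(cos(90.0°) + j·sin(90.0°)) = 0 + j124 V
  V2 = 31.5·(cos(110.0°) + j·sin(110.0°)) = -10.77 + j29.6 V
  V3 = 100·(cos(-30.0°) + j·sin(-30.0°)) = 86.6 - j50 V
  V4 = 16.3·(cos(125.4°) + j·sin(125.4°)) = -9.442 + j13.29 V
Step 2 — Sum components: V_total = 66.39 + j116.9 V.
Step 3 — Convert to polar: |V_total| = 134.4 V, ∠V_total = 60.4°.

V_total = 134.4∠60.4° V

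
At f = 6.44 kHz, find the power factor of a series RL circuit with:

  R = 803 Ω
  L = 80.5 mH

Step 1 — Angular frequency: ω = 2π·f = 2π·6440 = 4.046e+04 rad/s.
Step 2 — Component impedances:
  R: Z = R = 803 Ω
  L: Z = jωL = j·4.046e+04·0.0805 = 0 + j3257 Ω
Step 3 — Series combination: Z_total = R + L = 803 + j3257 Ω = 3355∠76.2° Ω.
Step 4 — Power factor: PF = cos(φ) = Re(Z)/|Z| = 803/3354.8 = 0.2394.
Step 5 — Type: Im(Z) = 3257 ⇒ lagging (phase φ = 76.2°).

PF = 0.2394 (lagging, φ = 76.2°)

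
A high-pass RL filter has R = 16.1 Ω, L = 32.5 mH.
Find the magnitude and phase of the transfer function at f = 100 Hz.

Step 1 — Angular frequency: ω = 2π·100 = 628.3 rad/s.
Step 2 — Transfer function: H(jω) = jωL/(R + jωL).
Step 3 — Numerator jωL = j·20.42; denominator R + jωL = 16.1 + j20.42.
Step 4 — H = 0.6167 + j0.4862.
Step 5 — Magnitude: |H| = 0.7853 (-2.1 dB); phase: φ = 38.3°.

|H| = 0.7853 (-2.1 dB), φ = 38.3°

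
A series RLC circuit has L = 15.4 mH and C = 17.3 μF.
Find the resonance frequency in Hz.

Step 1 — Resonance condition Im(Z)=0 gives ω₀ = 1/√(LC).
Step 2 — ω₀ = 1/√(0.0154·1.73e-05) = 1937 rad/s.
Step 3 — f₀ = ω₀/(2π) = 308.3 Hz.

f₀ = 308.3 Hz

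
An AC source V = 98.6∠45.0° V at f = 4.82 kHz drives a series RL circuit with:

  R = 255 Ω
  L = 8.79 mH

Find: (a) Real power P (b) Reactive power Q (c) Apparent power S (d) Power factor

Step 1 — Angular frequency: ω = 2π·f = 2π·4820 = 3.028e+04 rad/s.
Step 2 — Component impedances:
  R: Z = R = 255 Ω
  L: Z = jωL = j·3.028e+04·0.00879 = 0 + j266.2 Ω
Step 3 — Series combination: Z_total = R + L = 255 + j266.2 Ω = 368.6∠46.2° Ω.
Step 4 — Source phasor: V = 98.6∠45.0° V = 69.72 + j69.72 V.
Step 5 — Current: I = V / Z = 0.2674 - j0.005749 A = 0.2675∠-1.2° A.
Step 6 — Complex power: S = V·I* = 18.24 + j19.05 VA.
Step 7 — Real power: P = Re(S) = 18.24 W.
Step 8 — Reactive power: Q = Im(S) = 19.05 VAR.
Step 9 — Apparent power: |S| = 26.37 VA.
Step 10 — Power factor: PF = P/|S| = 0.6917 (lagging).

(a) P = 18.24 W  (b) Q = 19.05 VAR  (c) S = 26.37 VA  (d) PF = 0.6917 (lagging)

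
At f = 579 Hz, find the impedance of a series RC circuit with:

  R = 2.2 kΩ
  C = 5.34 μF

Step 1 — Angular frequency: ω = 2π·f = 2π·579 = 3638 rad/s.
Step 2 — Component impedances:
  R: Z = R = 2200 Ω
  C: Z = 1/(jωC) = -j/(ω·C) = 0 - j51.48 Ω
Step 3 — Series combination: Z_total = R + C = 2200 - j51.48 Ω = 2201∠-1.3° Ω.

Z = 2200 - j51.48 Ω = 2201∠-1.3° Ω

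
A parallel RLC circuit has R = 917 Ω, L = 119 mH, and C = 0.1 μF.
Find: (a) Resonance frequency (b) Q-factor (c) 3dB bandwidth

Step 1 — Resonance: ω₀ = 1/√(LC) = 1/√(0.119·1e-07) = 9167 rad/s.
Step 2 — f₀ = ω₀/(2π) = 1459 Hz.
Step 3 — Parallel Q: Q = R/(ω₀L) = 917/(9167·0.119) = 0.8406.
Step 4 — Bandwidth: Δω = ω₀/Q = 1.091e+04 rad/s; BW = Δω/(2π) = 1736 Hz.

(a) f₀ = 1459 Hz  (b) Q = 0.8406  (c) BW = 1736 Hz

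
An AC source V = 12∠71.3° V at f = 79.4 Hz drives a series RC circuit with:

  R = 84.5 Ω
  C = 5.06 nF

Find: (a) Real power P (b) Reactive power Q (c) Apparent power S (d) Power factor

Step 1 — Angular frequency: ω = 2π·f = 2π·79.4 = 498.9 rad/s.
Step 2 — Component impedances:
  R: Z = R = 84.5 Ω
  C: Z = 1/(jωC) = -j/(ω·C) = 0 - j3.961e+05 Ω
Step 3 — Series combination: Z_total = R + C = 84.5 - j3.961e+05 Ω = 3.961e+05∠-90.0° Ω.
Step 4 — Source phasor: V = 12∠71.3° V = 3.847 + j11.37 V.
Step 5 — Current: I = V / Z = -2.869e-05 + j9.718e-06 A = 3.029e-05∠161.3° A.
Step 6 — Complex power: S = V·I* = 7.754e-08 - j0.0003635 VA.
Step 7 — Real power: P = Re(S) = 7.754e-08 W.
Step 8 — Reactive power: Q = Im(S) = -0.0003635 VAR.
Step 9 — Apparent power: |S| = 0.0003635 VA.
Step 10 — Power factor: PF = P/|S| = 0.0002133 (leading).

(a) P = 7.754e-08 W  (b) Q = -0.0003635 VAR  (c) S = 0.0003635 VA  (d) PF = 0.0002133 (leading)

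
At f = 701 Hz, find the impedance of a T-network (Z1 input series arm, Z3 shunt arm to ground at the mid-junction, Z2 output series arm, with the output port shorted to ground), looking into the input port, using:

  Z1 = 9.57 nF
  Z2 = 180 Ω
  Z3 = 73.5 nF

Step 1 — Angular frequency: ω = 2π·f = 2π·701 = 4405 rad/s.
Step 2 — Component impedances:
  Z1: Z = 1/(jωC) = -j/(ω·C) = 0 - j2.372e+04 Ω
  Z2: Z = R = 180 Ω
  Z3: Z = 1/(jωC) = -j/(ω·C) = 0 - j3089 Ω
Step 3 — With the output port shorted to ground, the output series arm Z2 runs from the junction to ground; the shunt arm Z3 also runs from the junction to ground. They appear in parallel: Z3 || Z2 = 179.4 - j10.45 Ω.
Step 4 — Series with input arm Z1: Z_in = Z1 + (Z3 || Z2) = 179.4 - j2.373e+04 Ω = 2.374e+04∠-89.6° Ω.

Z = 179.4 - j2.373e+04 Ω = 2.374e+04∠-89.6° Ω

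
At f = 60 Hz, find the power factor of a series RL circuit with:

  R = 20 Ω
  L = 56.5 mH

Step 1 — Angular frequency: ω = 2π·f = 2π·60 = 377 rad/s.
Step 2 — Component impedances:
  R: Z = R = 20 Ω
  L: Z = jωL = j·377·0.0565 = 0 + j21.3 Ω
Step 3 — Series combination: Z_total = R + L = 20 + j21.3 Ω = 29.22∠46.8° Ω.
Step 4 — Power factor: PF = cos(φ) = Re(Z)/|Z| = 20/29.22 = 0.6845.
Step 5 — Type: Im(Z) = 21.3 ⇒ lagging (phase φ = 46.8°).

PF = 0.6845 (lagging, φ = 46.8°)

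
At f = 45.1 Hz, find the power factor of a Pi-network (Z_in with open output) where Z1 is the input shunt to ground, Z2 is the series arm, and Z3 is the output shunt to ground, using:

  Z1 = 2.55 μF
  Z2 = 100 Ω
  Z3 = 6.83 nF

Step 1 — Angular frequency: ω = 2π·f = 2π·45.1 = 283.4 rad/s.
Step 2 — Component impedances:
  Z1: Z = 1/(jωC) = -j/(ω·C) = 0 - j1384 Ω
  Z2: Z = R = 100 Ω
  Z3: Z = 1/(jωC) = -j/(ω·C) = 0 - j5.167e+05 Ω
Step 3 — With open output, the series arm Z2 and the output shunt Z3 appear in series to ground: Z2 + Z3 = 100 - j5.167e+05 Ω.
Step 4 — Parallel with input shunt Z1: Z_in = Z1 || (Z2 + Z3) = 0.0007136 - j1380 Ω = 1380∠-90.0° Ω.
Step 5 — Power factor: PF = cos(φ) = Re(Z)/|Z| = 0.00071357/1380.2 = 5.17e-07.
Step 6 — Type: Im(Z) = -1380 ⇒ leading (phase φ = -90.0°).

PF = 5.17e-07 (leading, φ = -90.0°)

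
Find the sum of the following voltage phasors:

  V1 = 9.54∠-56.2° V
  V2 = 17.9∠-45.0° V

Step 1 — Convert each phasor to rectangular form:
  V1 = 9.54·(cos(-56.2°) + j·sin(-56.2°)) = 5.307 - j7.928 V
  V2 = 17.9·(cos(-45.0°) + j·sin(-45.0°)) = 12.66 - j12.66 V
Step 2 — Sum components: V_total = 17.96 - j20.58 V.
Step 3 — Convert to polar: |V_total| = 27.32 V, ∠V_total = -48.9°.

V_total = 27.32∠-48.9° V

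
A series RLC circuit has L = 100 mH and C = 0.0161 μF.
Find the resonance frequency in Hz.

Step 1 — Resonance condition Im(Z)=0 gives ω₀ = 1/√(LC).
Step 2 — ω₀ = 1/√(0.1·1.61e-08) = 2.492e+04 rad/s.
Step 3 — f₀ = ω₀/(2π) = 3966 Hz.

f₀ = 3966 Hz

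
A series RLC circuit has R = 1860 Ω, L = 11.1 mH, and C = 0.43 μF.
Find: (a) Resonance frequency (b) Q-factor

Step 1 — Resonance condition Im(Z)=0 gives ω₀ = 1/√(LC).
Step 2 — ω₀ = 1/√(0.0111·4.3e-07) = 1.447e+04 rad/s.
Step 3 — f₀ = ω₀/(2π) = 2304 Hz.
Step 4 — Series Q: Q = ω₀L/R = 1.447e+04·0.0111/1860 = 0.08638.

(a) f₀ = 2304 Hz  (b) Q = 0.08638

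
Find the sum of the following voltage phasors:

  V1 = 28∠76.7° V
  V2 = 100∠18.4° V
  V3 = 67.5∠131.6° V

Step 1 — Convert each phasor to rectangular form:
  V1 = 28·(cos(76.7°) + j·sin(76.7°)) = 6.441 + j27.25 V
  V2 = 100·(cos(18.4°) + j·sin(18.4°)) = 94.89 + j31.56 V
  V3 = 67.5·(cos(131.6°) + j·sin(131.6°)) = -44.82 + j50.48 V
Step 2 — Sum components: V_total = 56.51 + j109.3 V.
Step 3 — Convert to polar: |V_total| = 123 V, ∠V_total = 62.7°.

V_total = 123∠62.7° V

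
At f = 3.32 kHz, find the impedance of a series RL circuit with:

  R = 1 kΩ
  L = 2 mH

Step 1 — Angular frequency: ω = 2π·f = 2π·3320 = 2.086e+04 rad/s.
Step 2 — Component impedances:
  R: Z = R = 1000 Ω
  L: Z = jωL = j·2.086e+04·0.002 = 0 + j41.72 Ω
Step 3 — Series combination: Z_total = R + L = 1000 + j41.72 Ω = 1001∠2.4° Ω.

Z = 1000 + j41.72 Ω = 1001∠2.4° Ω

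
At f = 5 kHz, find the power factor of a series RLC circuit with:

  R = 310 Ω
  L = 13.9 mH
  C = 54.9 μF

Step 1 — Angular frequency: ω = 2π·f = 2π·5000 = 3.142e+04 rad/s.
Step 2 — Component impedances:
  R: Z = R = 310 Ω
  L: Z = jωL = j·3.142e+04·0.0139 = 0 + j436.7 Ω
  C: Z = 1/(jωC) = -j/(ω·C) = 0 - j0.5798 Ω
Step 3 — Series combination: Z_total = R + L + C = 310 + j436.1 Ω = 535.1∠54.6° Ω.
Step 4 — Power factor: PF = cos(φ) = Re(Z)/|Z| = 310/535.06 = 0.5794.
Step 5 — Type: Im(Z) = 436.1 ⇒ lagging (phase φ = 54.6°).

PF = 0.5794 (lagging, φ = 54.6°)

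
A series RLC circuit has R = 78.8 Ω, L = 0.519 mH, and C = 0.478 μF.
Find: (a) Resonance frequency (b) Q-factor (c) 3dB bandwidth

Step 1 — Resonance: ω₀ = 1/√(LC) = 1/√(0.000519·4.78e-07) = 6.349e+04 rad/s.
Step 2 — f₀ = ω₀/(2π) = 1.01e+04 Hz.
Step 3 — Series Q: Q = ω₀L/R = 6.349e+04·0.000519/78.8 = 0.4182.
Step 4 — Bandwidth: Δω = ω₀/Q = 1.518e+05 rad/s; BW = Δω/(2π) = 2.416e+04 Hz.

(a) f₀ = 1.01e+04 Hz  (b) Q = 0.4182  (c) BW = 2.416e+04 Hz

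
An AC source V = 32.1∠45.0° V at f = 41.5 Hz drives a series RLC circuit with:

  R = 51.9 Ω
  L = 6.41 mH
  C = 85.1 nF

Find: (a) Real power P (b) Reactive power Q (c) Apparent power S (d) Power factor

Step 1 — Angular frequency: ω = 2π·f = 2π·41.5 = 260.8 rad/s.
Step 2 — Component impedances:
  R: Z = R = 51.9 Ω
  L: Z = jωL = j·260.8·0.00641 = 0 + j1.671 Ω
  C: Z = 1/(jωC) = -j/(ω·C) = 0 - j4.507e+04 Ω
Step 3 — Series combination: Z_total = R + L + C = 51.9 - j4.506e+04 Ω = 4.506e+04∠-89.9° Ω.
Step 4 — Source phasor: V = 32.1∠45.0° V = 22.7 + j22.7 V.
Step 5 — Current: I = V / Z = -0.0005031 + j0.0005043 A = 0.0007123∠134.9° A.
Step 6 — Complex power: S = V·I* = 2.633e-05 - j0.02287 VA.
Step 7 — Real power: P = Re(S) = 2.633e-05 W.
Step 8 — Reactive power: Q = Im(S) = -0.02287 VAR.
Step 9 — Apparent power: |S| = 0.02287 VA.
Step 10 — Power factor: PF = P/|S| = 0.001152 (leading).

(a) P = 2.633e-05 W  (b) Q = -0.02287 VAR  (c) S = 0.02287 VA  (d) PF = 0.001152 (leading)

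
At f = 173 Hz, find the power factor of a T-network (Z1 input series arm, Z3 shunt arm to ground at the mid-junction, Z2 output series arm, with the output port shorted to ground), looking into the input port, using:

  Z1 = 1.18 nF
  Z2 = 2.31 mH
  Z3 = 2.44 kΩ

Step 1 — Angular frequency: ω = 2π·f = 2π·173 = 1087 rad/s.
Step 2 — Component impedances:
  Z1: Z = 1/(jωC) = -j/(ω·C) = 0 - j7.796e+05 Ω
  Z2: Z = jωL = j·1087·0.00231 = 0 + j2.511 Ω
  Z3: Z = R = 2440 Ω
Step 3 — With the output port shorted to ground, the output series arm Z2 runs from the junction to ground; the shunt arm Z3 also runs from the junction to ground. They appear in parallel: Z3 || Z2 = 0.002584 + j2.511 Ω.
Step 4 — Series with input arm Z1: Z_in = Z1 + (Z3 || Z2) = 0.002584 - j7.796e+05 Ω = 7.796e+05∠-90.0° Ω.
Step 5 — Power factor: PF = cos(φ) = Re(Z)/|Z| = 0.002584/7.7963e+05 = 3.314e-09.
Step 6 — Type: Im(Z) = -7.796e+05 ⇒ leading (phase φ = -90.0°).

PF = 3.314e-09 (leading, φ = -90.0°)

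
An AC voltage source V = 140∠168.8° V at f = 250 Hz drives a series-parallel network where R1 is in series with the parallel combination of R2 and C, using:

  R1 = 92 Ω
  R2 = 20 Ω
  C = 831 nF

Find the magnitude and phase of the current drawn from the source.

Step 1 — Angular frequency: ω = 2π·f = 2π·250 = 1571 rad/s.
Step 2 — Component impedances:
  R1: Z = R = 92 Ω
  R2: Z = R = 20 Ω
  C: Z = 1/(jωC) = -j/(ω·C) = 0 - j766.1 Ω
Step 3 — Parallel branch: R2 || C = 1/(1/R2 + 1/C) = 19.99 - j0.5218 Ω.
Step 4 — Series with R1: Z_total = R1 + (R2 || C) = 112 - j0.5218 Ω = 112∠-0.3° Ω.
Step 5 — Source phasor: V = 140∠168.8° V = -137.3 + j27.19 V.
Step 6 — Ohm's law: I = V / Z_total = (-137.3 + j27.19) / (112 - j0.5218) = -1.227 + j0.2371 A.
Step 7 — Convert to polar: |I| = 1.25 A, ∠I = 169.1°.

I = 1.25∠169.1° A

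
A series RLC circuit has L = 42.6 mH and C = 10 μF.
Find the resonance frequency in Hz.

Step 1 — Resonance condition Im(Z)=0 gives ω₀ = 1/√(LC).
Step 2 — ω₀ = 1/√(0.0426·1e-05) = 1532 rad/s.
Step 3 — f₀ = ω₀/(2π) = 243.8 Hz.

f₀ = 243.8 Hz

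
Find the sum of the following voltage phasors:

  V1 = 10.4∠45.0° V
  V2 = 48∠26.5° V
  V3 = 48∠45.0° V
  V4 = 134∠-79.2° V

Step 1 — Convert each phasor to rectangular form:
  V1 = 10.4·(cos(45.0°) + j·sin(45.0°)) = 7.354 + j7.354 V
  V2 = 48·(cos(26.5°) + j·sin(26.5°)) = 42.96 + j21.42 V
  V3 = 48·(cos(45.0°) + j·sin(45.0°)) = 33.94 + j33.94 V
  V4 = 134·(cos(-79.2°) + j·sin(-79.2°)) = 25.11 - j131.6 V
Step 2 — Sum components: V_total = 109.4 - j68.91 V.
Step 3 — Convert to polar: |V_total| = 129.3 V, ∠V_total = -32.2°.

V_total = 129.3∠-32.2° V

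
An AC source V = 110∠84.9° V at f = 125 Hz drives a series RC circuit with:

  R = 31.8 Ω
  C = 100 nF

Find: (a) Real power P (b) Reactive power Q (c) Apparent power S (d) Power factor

Step 1 — Angular frequency: ω = 2π·f = 2π·125 = 785.4 rad/s.
Step 2 — Component impedances:
  R: Z = R = 31.8 Ω
  C: Z = 1/(jωC) = -j/(ω·C) = 0 - j1.273e+04 Ω
Step 3 — Series combination: Z_total = R + C = 31.8 - j1.273e+04 Ω = 1.273e+04∠-89.9° Ω.
Step 4 — Source phasor: V = 110∠84.9° V = 9.778 + j109.6 V.
Step 5 — Current: I = V / Z = -0.008603 + j0.0007895 A = 0.008639∠174.8° A.
Step 6 — Complex power: S = V·I* = 0.002374 - j0.9503 VA.
Step 7 — Real power: P = Re(S) = 0.002374 W.
Step 8 — Reactive power: Q = Im(S) = -0.9503 VAR.
Step 9 — Apparent power: |S| = 0.9503 VA.
Step 10 — Power factor: PF = P/|S| = 0.002498 (leading).

(a) P = 0.002374 W  (b) Q = -0.9503 VAR  (c) S = 0.9503 VA  (d) PF = 0.002498 (leading)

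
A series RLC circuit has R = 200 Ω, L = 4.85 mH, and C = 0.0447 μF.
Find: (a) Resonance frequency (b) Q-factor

Step 1 — Resonance condition Im(Z)=0 gives ω₀ = 1/√(LC).
Step 2 — ω₀ = 1/√(0.00485·4.47e-08) = 6.792e+04 rad/s.
Step 3 — f₀ = ω₀/(2π) = 1.081e+04 Hz.
Step 4 — Series Q: Q = ω₀L/R = 6.792e+04·0.00485/200 = 1.647.

(a) f₀ = 1.081e+04 Hz  (b) Q = 1.647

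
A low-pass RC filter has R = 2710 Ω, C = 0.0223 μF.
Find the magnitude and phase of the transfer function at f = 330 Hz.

Step 1 — Angular frequency: ω = 2π·330 = 2073 rad/s.
Step 2 — Transfer function: H(jω) = 1/(1 + jωRC).
Step 3 — Denominator: 1 + jωRC = 1 + j·2073·2710·2.23e-08 = 1 + j0.1253.
Step 4 — H = 0.9845 - j0.1234.
Step 5 — Magnitude: |H| = 0.9922 (-0.1 dB); phase: φ = -7.1°.

|H| = 0.9922 (-0.1 dB), φ = -7.1°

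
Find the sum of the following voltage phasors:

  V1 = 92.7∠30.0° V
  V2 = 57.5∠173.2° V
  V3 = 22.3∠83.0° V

Step 1 — Convert each phasor to rectangular form:
  V1 = 92.7·(cos(30.0°) + j·sin(30.0°)) = 80.28 + j46.35 V
  V2 = 57.5·(cos(173.2°) + j·sin(173.2°)) = -57.1 + j6.808 V
  V3 = 22.3·(cos(83.0°) + j·sin(83.0°)) = 2.718 + j22.13 V
Step 2 — Sum components: V_total = 25.9 + j75.29 V.
Step 3 — Convert to polar: |V_total| = 79.62 V, ∠V_total = 71.0°.

V_total = 79.62∠71.0° V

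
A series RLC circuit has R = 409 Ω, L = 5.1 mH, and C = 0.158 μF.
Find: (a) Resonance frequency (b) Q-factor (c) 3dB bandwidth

Step 1 — Resonance: ω₀ = 1/√(LC) = 1/√(0.0051·1.58e-07) = 3.523e+04 rad/s.
Step 2 — f₀ = ω₀/(2π) = 5607 Hz.
Step 3 — Series Q: Q = ω₀L/R = 3.523e+04·0.0051/409 = 0.4393.
Step 4 — Bandwidth: Δω = ω₀/Q = 8.02e+04 rad/s; BW = Δω/(2π) = 1.276e+04 Hz.

(a) f₀ = 5607 Hz  (b) Q = 0.4393  (c) BW = 1.276e+04 Hz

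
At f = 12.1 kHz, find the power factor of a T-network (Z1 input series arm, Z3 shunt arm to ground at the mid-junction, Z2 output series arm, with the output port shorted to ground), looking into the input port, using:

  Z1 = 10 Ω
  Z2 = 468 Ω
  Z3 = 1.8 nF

Step 1 — Angular frequency: ω = 2π·f = 2π·1.21e+04 = 7.603e+04 rad/s.
Step 2 — Component impedances:
  Z1: Z = R = 10 Ω
  Z2: Z = R = 468 Ω
  Z3: Z = 1/(jωC) = -j/(ω·C) = 0 - j7307 Ω
Step 3 — With the output port shorted to ground, the output series arm Z2 runs from the junction to ground; the shunt arm Z3 also runs from the junction to ground. They appear in parallel: Z3 || Z2 = 466.1 - j29.85 Ω.
Step 4 — Series with input arm Z1: Z_in = Z1 + (Z3 || Z2) = 476.1 - j29.85 Ω = 477∠-3.6° Ω.
Step 5 — Power factor: PF = cos(φ) = Re(Z)/|Z| = 476.088/477.023 = 0.998.
Step 6 — Type: Im(Z) = -29.85 ⇒ leading (phase φ = -3.6°).

PF = 0.998 (leading, φ = -3.6°)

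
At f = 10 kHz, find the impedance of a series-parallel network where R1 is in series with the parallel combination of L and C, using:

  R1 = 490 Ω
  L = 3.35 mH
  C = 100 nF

Step 1 — Angular frequency: ω = 2π·f = 2π·1e+04 = 6.283e+04 rad/s.
Step 2 — Component impedances:
  R1: Z = R = 490 Ω
  L: Z = jωL = j·6.283e+04·0.00335 = 0 + j210.5 Ω
  C: Z = 1/(jωC) = -j/(ω·C) = 0 - j159.2 Ω
Step 3 — Parallel branch: L || C = 1/(1/L + 1/C) = 0 - j652.6 Ω.
Step 4 — Series with R1: Z_total = R1 + (L || C) = 490 - j652.6 Ω = 816.1∠-53.1° Ω.

Z = 490 - j652.6 Ω = 816.1∠-53.1° Ω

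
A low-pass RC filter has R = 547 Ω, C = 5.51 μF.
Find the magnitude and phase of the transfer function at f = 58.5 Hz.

Step 1 — Angular frequency: ω = 2π·58.5 = 367.6 rad/s.
Step 2 — Transfer function: H(jω) = 1/(1 + jωRC).
Step 3 — Denominator: 1 + jωRC = 1 + j·367.6·547·5.51e-06 = 1 + j1.108.
Step 4 — H = 0.449 - j0.4974.
Step 5 — Magnitude: |H| = 0.6701 (-3.5 dB); phase: φ = -47.9°.

|H| = 0.6701 (-3.5 dB), φ = -47.9°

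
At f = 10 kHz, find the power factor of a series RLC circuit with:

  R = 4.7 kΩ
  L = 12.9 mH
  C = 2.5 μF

Step 1 — Angular frequency: ω = 2π·f = 2π·1e+04 = 6.283e+04 rad/s.
Step 2 — Component impedances:
  R: Z = R = 4700 Ω
  L: Z = jωL = j·6.283e+04·0.0129 = 0 + j810.5 Ω
  C: Z = 1/(jωC) = -j/(ω·C) = 0 - j6.366 Ω
Step 3 — Series combination: Z_total = R + L + C = 4700 + j804.2 Ω = 4768∠9.7° Ω.
Step 4 — Power factor: PF = cos(φ) = Re(Z)/|Z| = 4700/4768 = 0.9857.
Step 5 — Type: Im(Z) = 804.2 ⇒ lagging (phase φ = 9.7°).

PF = 0.9857 (lagging, φ = 9.7°)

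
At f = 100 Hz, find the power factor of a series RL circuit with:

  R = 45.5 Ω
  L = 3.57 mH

Step 1 — Angular frequency: ω = 2π·f = 2π·100 = 628.3 rad/s.
Step 2 — Component impedances:
  R: Z = R = 45.5 Ω
  L: Z = jωL = j·628.3·0.00357 = 0 + j2.243 Ω
Step 3 — Series combination: Z_total = R + L = 45.5 + j2.243 Ω = 45.56∠2.8° Ω.
Step 4 — Power factor: PF = cos(φ) = Re(Z)/|Z| = 45.5/45.555 = 0.9988.
Step 5 — Type: Im(Z) = 2.243 ⇒ lagging (phase φ = 2.8°).

PF = 0.9988 (lagging, φ = 2.8°)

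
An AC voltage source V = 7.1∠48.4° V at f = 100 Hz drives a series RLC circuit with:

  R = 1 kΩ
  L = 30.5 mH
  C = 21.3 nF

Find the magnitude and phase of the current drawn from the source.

Step 1 — Angular frequency: ω = 2π·f = 2π·100 = 628.3 rad/s.
Step 2 — Component impedances:
  R: Z = R = 1000 Ω
  L: Z = jωL = j·628.3·0.0305 = 0 + j19.16 Ω
  C: Z = 1/(jωC) = -j/(ω·C) = 0 - j7.472e+04 Ω
Step 3 — Series combination: Z_total = R + L + C = 1000 - j7.47e+04 Ω = 7.471e+04∠-89.2° Ω.
Step 4 — Source phasor: V = 7.1∠48.4° V = 4.714 + j5.309 V.
Step 5 — Ohm's law: I = V / Z_total = (4.714 + j5.309) / (1000 - j7.47e+04) = -7.022e-05 + j6.404e-05 A.
Step 6 — Convert to polar: |I| = 9.504e-05 A, ∠I = 137.6°.

I = 9.504e-05∠137.6° A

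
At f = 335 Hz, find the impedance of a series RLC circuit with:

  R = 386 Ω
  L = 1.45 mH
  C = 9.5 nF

Step 1 — Angular frequency: ω = 2π·f = 2π·335 = 2105 rad/s.
Step 2 — Component impedances:
  R: Z = R = 386 Ω
  L: Z = jωL = j·2105·0.00145 = 0 + j3.052 Ω
  C: Z = 1/(jωC) = -j/(ω·C) = 0 - j5.001e+04 Ω
Step 3 — Series combination: Z_total = R + L + C = 386 - j5.001e+04 Ω = 5.001e+04∠-89.6° Ω.

Z = 386 - j5.001e+04 Ω = 5.001e+04∠-89.6° Ω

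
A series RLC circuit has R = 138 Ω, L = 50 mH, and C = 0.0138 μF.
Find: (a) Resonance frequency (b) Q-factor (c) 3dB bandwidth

Step 1 — Resonance: ω₀ = 1/√(LC) = 1/√(0.05·1.38e-08) = 3.807e+04 rad/s.
Step 2 — f₀ = ω₀/(2π) = 6059 Hz.
Step 3 — Series Q: Q = ω₀L/R = 3.807e+04·0.05/138 = 13.79.
Step 4 — Bandwidth: Δω = ω₀/Q = 2760 rad/s; BW = Δω/(2π) = 439.3 Hz.

(a) f₀ = 6059 Hz  (b) Q = 13.79  (c) BW = 439.3 Hz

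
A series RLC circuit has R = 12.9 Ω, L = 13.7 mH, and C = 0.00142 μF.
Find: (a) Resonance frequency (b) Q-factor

Step 1 — Resonance condition Im(Z)=0 gives ω₀ = 1/√(LC).
Step 2 — ω₀ = 1/√(0.0137·1.42e-09) = 2.267e+05 rad/s.
Step 3 — f₀ = ω₀/(2π) = 3.608e+04 Hz.
Step 4 — Series Q: Q = ω₀L/R = 2.267e+05·0.0137/12.9 = 240.8.

(a) f₀ = 3.608e+04 Hz  (b) Q = 240.8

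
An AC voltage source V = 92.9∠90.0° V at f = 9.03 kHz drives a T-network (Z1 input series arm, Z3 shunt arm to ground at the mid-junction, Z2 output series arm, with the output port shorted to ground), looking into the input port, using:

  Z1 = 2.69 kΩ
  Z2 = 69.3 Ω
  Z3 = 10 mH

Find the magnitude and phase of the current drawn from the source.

Step 1 — Angular frequency: ω = 2π·f = 2π·9030 = 5.674e+04 rad/s.
Step 2 — Component impedances:
  Z1: Z = R = 2690 Ω
  Z2: Z = R = 69.3 Ω
  Z3: Z = jωL = j·5.674e+04·0.01 = 0 + j567.4 Ω
Step 3 — With the output port shorted to ground, the output series arm Z2 runs from the junction to ground; the shunt arm Z3 also runs from the junction to ground. They appear in parallel: Z3 || Z2 = 68.28 + j8.34 Ω.
Step 4 — Series with input arm Z1: Z_in = Z1 + (Z3 || Z2) = 2758 + j8.34 Ω = 2758∠0.2° Ω.
Step 5 — Source phasor: V = 92.9∠90.0° V = 0 + j92.9 V.
Step 6 — Ohm's law: I = V / Z_total = (0 + j92.9) / (2758 + j8.34) = 0.0001018 + j0.03368 A.
Step 7 — Convert to polar: |I| = 0.03368 A, ∠I = 89.8°.

I = 0.03368∠89.8° A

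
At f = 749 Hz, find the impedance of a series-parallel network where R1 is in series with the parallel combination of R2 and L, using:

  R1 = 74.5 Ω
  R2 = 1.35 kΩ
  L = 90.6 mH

Step 1 — Angular frequency: ω = 2π·f = 2π·749 = 4706 rad/s.
Step 2 — Component impedances:
  R1: Z = R = 74.5 Ω
  R2: Z = R = 1350 Ω
  L: Z = jωL = j·4706·0.0906 = 0 + j426.4 Ω
Step 3 — Parallel branch: R2 || L = 1/(1/R2 + 1/L) = 122.4 + j387.7 Ω.
Step 4 — Series with R1: Z_total = R1 + (R2 || L) = 196.9 + j387.7 Ω = 434.9∠63.1° Ω.

Z = 196.9 + j387.7 Ω = 434.9∠63.1° Ω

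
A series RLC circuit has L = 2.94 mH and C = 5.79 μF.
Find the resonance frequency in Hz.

Step 1 — Resonance condition Im(Z)=0 gives ω₀ = 1/√(LC).
Step 2 — ω₀ = 1/√(0.00294·5.79e-06) = 7665 rad/s.
Step 3 — f₀ = ω₀/(2π) = 1220 Hz.

f₀ = 1220 Hz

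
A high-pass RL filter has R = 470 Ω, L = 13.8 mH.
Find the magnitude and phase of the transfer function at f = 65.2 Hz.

Step 1 — Angular frequency: ω = 2π·65.2 = 409.7 rad/s.
Step 2 — Transfer function: H(jω) = jωL/(R + jωL).
Step 3 — Numerator jωL = j·5.653; denominator R + jωL = 470 + j5.653.
Step 4 — H = 0.0001447 + j0.01203.
Step 5 — Magnitude: |H| = 0.01203 (-38.4 dB); phase: φ = 89.3°.

|H| = 0.01203 (-38.4 dB), φ = 89.3°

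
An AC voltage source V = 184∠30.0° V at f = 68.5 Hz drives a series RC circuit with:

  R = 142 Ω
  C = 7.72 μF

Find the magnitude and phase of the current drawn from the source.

Step 1 — Angular frequency: ω = 2π·f = 2π·68.5 = 430.4 rad/s.
Step 2 — Component impedances:
  R: Z = R = 142 Ω
  C: Z = 1/(jωC) = -j/(ω·C) = 0 - j301 Ω
Step 3 — Series combination: Z_total = R + C = 142 - j301 Ω = 332.8∠-64.7° Ω.
Step 4 — Source phasor: V = 184∠30.0° V = 159.3 + j92 V.
Step 5 — Ohm's law: I = V / Z_total = (159.3 + j92) / (142 - j301) = -0.0457 + j0.551 A.
Step 6 — Convert to polar: |I| = 0.5529 A, ∠I = 94.7°.

I = 0.5529∠94.7° A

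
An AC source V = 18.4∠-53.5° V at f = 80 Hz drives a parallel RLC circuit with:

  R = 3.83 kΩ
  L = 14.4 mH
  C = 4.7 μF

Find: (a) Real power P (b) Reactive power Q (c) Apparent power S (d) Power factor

Step 1 — Angular frequency: ω = 2π·f = 2π·80 = 502.7 rad/s.
Step 2 — Component impedances:
  R: Z = R = 3830 Ω
  L: Z = jωL = j·502.7·0.0144 = 0 + j7.238 Ω
  C: Z = 1/(jωC) = -j/(ω·C) = 0 - j423.3 Ω
Step 3 — Parallel combination: 1/Z_total = 1/R + 1/L + 1/C; Z_total = 0.01416 + j7.364 Ω = 7.364∠89.9° Ω.
Step 4 — Source phasor: V = 18.4∠-53.5° V = 10.94 - j14.79 V.
Step 5 — Current: I = V / Z = -2.006 - j1.49 A = 2.499∠-143.4° A.
Step 6 — Complex power: S = V·I* = 0.0884 + j45.97 VA.
Step 7 — Real power: P = Re(S) = 0.0884 W.
Step 8 — Reactive power: Q = Im(S) = 45.97 VAR.
Step 9 — Apparent power: |S| = 45.97 VA.
Step 10 — Power factor: PF = P/|S| = 0.001923 (lagging).

(a) P = 0.0884 W  (b) Q = 45.97 VAR  (c) S = 45.97 VA  (d) PF = 0.001923 (lagging)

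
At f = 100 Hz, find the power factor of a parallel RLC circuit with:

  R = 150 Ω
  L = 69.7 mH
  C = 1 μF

Step 1 — Angular frequency: ω = 2π·f = 2π·100 = 628.3 rad/s.
Step 2 — Component impedances:
  R: Z = R = 150 Ω
  L: Z = jωL = j·628.3·0.0697 = 0 + j43.79 Ω
  C: Z = 1/(jωC) = -j/(ω·C) = 0 - j1592 Ω
Step 3 — Parallel combination: 1/Z_total = 1/R + 1/L + 1/C; Z_total = 12.4 + j41.31 Ω = 43.13∠73.3° Ω.
Step 4 — Power factor: PF = cos(φ) = Re(Z)/|Z| = 12.4/43.13 = 0.2875.
Step 5 — Type: Im(Z) = 41.31 ⇒ lagging (phase φ = 73.3°).

PF = 0.2875 (lagging, φ = 73.3°)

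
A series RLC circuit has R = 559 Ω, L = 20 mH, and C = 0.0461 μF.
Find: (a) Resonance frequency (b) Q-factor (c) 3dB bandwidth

Step 1 — Resonance: ω₀ = 1/√(LC) = 1/√(0.02·4.61e-08) = 3.293e+04 rad/s.
Step 2 — f₀ = ω₀/(2π) = 5241 Hz.
Step 3 — Series Q: Q = ω₀L/R = 3.293e+04·0.02/559 = 1.178.
Step 4 — Bandwidth: Δω = ω₀/Q = 2.795e+04 rad/s; BW = Δω/(2π) = 4448 Hz.

(a) f₀ = 5241 Hz  (b) Q = 1.178  (c) BW = 4448 Hz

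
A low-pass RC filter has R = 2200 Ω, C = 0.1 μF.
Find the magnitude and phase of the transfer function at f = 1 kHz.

Step 1 — Angular frequency: ω = 2π·1000 = 6283 rad/s.
Step 2 — Transfer function: H(jω) = 1/(1 + jωRC).
Step 3 — Denominator: 1 + jωRC = 1 + j·6283·2200·1e-07 = 1 + j1.382.
Step 4 — H = 0.3436 - j0.4749.
Step 5 — Magnitude: |H| = 0.5861 (-4.6 dB); phase: φ = -54.1°.

|H| = 0.5861 (-4.6 dB), φ = -54.1°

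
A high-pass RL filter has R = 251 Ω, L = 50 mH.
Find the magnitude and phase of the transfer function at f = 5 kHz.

Step 1 — Angular frequency: ω = 2π·5000 = 3.142e+04 rad/s.
Step 2 — Transfer function: H(jω) = jωL/(R + jωL).
Step 3 — Numerator jωL = j·1571; denominator R + jωL = 251 + j1571.
Step 4 — H = 0.9751 + j0.1558.
Step 5 — Magnitude: |H| = 0.9875 (-0.1 dB); phase: φ = 9.1°.

|H| = 0.9875 (-0.1 dB), φ = 9.1°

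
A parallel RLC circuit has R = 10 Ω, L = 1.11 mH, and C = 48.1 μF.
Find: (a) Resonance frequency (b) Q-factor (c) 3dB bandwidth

Step 1 — Resonance: ω₀ = 1/√(LC) = 1/√(0.00111·4.81e-05) = 4328 rad/s.
Step 2 — f₀ = ω₀/(2π) = 688.8 Hz.
Step 3 — Parallel Q: Q = R/(ω₀L) = 10/(4328·0.00111) = 2.082.
Step 4 — Bandwidth: Δω = ω₀/Q = 2079 rad/s; BW = Δω/(2π) = 330.9 Hz.

(a) f₀ = 688.8 Hz  (b) Q = 2.082  (c) BW = 330.9 Hz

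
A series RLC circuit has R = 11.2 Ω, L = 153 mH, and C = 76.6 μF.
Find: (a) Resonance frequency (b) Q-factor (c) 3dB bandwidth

Step 1 — Resonance condition Im(Z)=0 gives ω₀ = 1/√(LC).
Step 2 — ω₀ = 1/√(0.153·7.66e-05) = 292.1 rad/s.
Step 3 — f₀ = ω₀/(2π) = 46.49 Hz.
Step 4 — Series Q: Q = ω₀L/R = 292.1·0.153/11.2 = 3.99.
Step 5 — 3dB bandwidth: Δω = ω₀/Q = 73.2 rad/s; BW = Δω/(2π) = 11.65 Hz.

(a) f₀ = 46.49 Hz  (b) Q = 3.99  (c) BW = 11.65 Hz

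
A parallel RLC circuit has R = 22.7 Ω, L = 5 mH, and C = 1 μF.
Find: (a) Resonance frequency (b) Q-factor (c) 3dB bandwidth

Step 1 — Resonance: ω₀ = 1/√(LC) = 1/√(0.005·1e-06) = 1.414e+04 rad/s.
Step 2 — f₀ = ω₀/(2π) = 2251 Hz.
Step 3 — Parallel Q: Q = R/(ω₀L) = 22.7/(1.414e+04·0.005) = 0.321.
Step 4 — Bandwidth: Δω = ω₀/Q = 4.405e+04 rad/s; BW = Δω/(2π) = 7011 Hz.

(a) f₀ = 2251 Hz  (b) Q = 0.321  (c) BW = 7011 Hz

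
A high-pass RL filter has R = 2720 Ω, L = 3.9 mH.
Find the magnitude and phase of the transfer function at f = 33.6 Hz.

Step 1 — Angular frequency: ω = 2π·33.6 = 211.1 rad/s.
Step 2 — Transfer function: H(jω) = jωL/(R + jωL).
Step 3 — Numerator jωL = j·0.8233; denominator R + jωL = 2720 + j0.8233.
Step 4 — H = 9.163e-08 + j0.0003027.
Step 5 — Magnitude: |H| = 0.0003027 (-70.4 dB); phase: φ = 90.0°.

|H| = 0.0003027 (-70.4 dB), φ = 90.0°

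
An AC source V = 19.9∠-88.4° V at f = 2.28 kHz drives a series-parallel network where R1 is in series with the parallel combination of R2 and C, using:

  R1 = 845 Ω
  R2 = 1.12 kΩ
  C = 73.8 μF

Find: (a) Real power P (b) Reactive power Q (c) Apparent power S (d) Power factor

Step 1 — Angular frequency: ω = 2π·f = 2π·2280 = 1.433e+04 rad/s.
Step 2 — Component impedances:
  R1: Z = R = 845 Ω
  R2: Z = R = 1120 Ω
  C: Z = 1/(jωC) = -j/(ω·C) = 0 - j0.9459 Ω
Step 3 — Parallel branch: R2 || C = 1/(1/R2 + 1/C) = 0.0007988 - j0.9459 Ω.
Step 4 — Series with R1: Z_total = R1 + (R2 || C) = 845 - j0.9459 Ω = 845∠-0.1° Ω.
Step 5 — Source phasor: V = 19.9∠-88.4° V = 0.5556 - j19.89 V.
Step 6 — Current: I = V / Z = 0.0006839 - j0.02354 A = 0.02355∠-88.3° A.
Step 7 — Complex power: S = V·I* = 0.4686 - j0.0005246 VA.
Step 8 — Real power: P = Re(S) = 0.4686 W.
Step 9 — Reactive power: Q = Im(S) = -0.0005246 VAR.
Step 10 — Apparent power: |S| = 0.4687 VA.
Step 11 — Power factor: PF = P/|S| = 1 (leading).

(a) P = 0.4686 W  (b) Q = -0.0005246 VAR  (c) S = 0.4687 VA  (d) PF = 1 (leading)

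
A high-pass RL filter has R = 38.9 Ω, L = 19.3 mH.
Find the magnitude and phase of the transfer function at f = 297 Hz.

Step 1 — Angular frequency: ω = 2π·297 = 1866 rad/s.
Step 2 — Transfer function: H(jω) = jωL/(R + jωL).
Step 3 — Numerator jωL = j·36.02; denominator R + jωL = 38.9 + j36.02.
Step 4 — H = 0.4616 + j0.4985.
Step 5 — Magnitude: |H| = 0.6794 (-3.4 dB); phase: φ = 47.2°.

|H| = 0.6794 (-3.4 dB), φ = 47.2°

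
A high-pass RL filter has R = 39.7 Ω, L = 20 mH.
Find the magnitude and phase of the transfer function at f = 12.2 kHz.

Step 1 — Angular frequency: ω = 2π·1.22e+04 = 7.665e+04 rad/s.
Step 2 — Transfer function: H(jω) = jωL/(R + jωL).
Step 3 — Numerator jωL = j·1533; denominator R + jωL = 39.7 + j1533.
Step 4 — H = 0.9993 + j0.02588.
Step 5 — Magnitude: |H| = 0.9997 (-0.0 dB); phase: φ = 1.5°.

|H| = 0.9997 (-0.0 dB), φ = 1.5°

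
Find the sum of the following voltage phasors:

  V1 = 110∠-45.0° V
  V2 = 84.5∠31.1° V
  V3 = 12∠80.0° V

Step 1 — Convert each phasor to rectangular form:
  V1 = 110·(cos(-45.0°) + j·sin(-45.0°)) = 77.78 - j77.78 V
  V2 = 84.5·(cos(31.1°) + j·sin(31.1°)) = 72.35 + j43.65 V
  V3 = 12·(cos(80.0°) + j·sin(80.0°)) = 2.084 + j11.82 V
Step 2 — Sum components: V_total = 152.2 - j22.32 V.
Step 3 — Convert to polar: |V_total| = 153.8 V, ∠V_total = -8.3°.

V_total = 153.8∠-8.3° V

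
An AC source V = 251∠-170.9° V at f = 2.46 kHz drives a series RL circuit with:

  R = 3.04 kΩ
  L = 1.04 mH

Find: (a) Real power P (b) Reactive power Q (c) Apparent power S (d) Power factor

Step 1 — Angular frequency: ω = 2π·f = 2π·2460 = 1.546e+04 rad/s.
Step 2 — Component impedances:
  R: Z = R = 3040 Ω
  L: Z = jωL = j·1.546e+04·0.00104 = 0 + j16.07 Ω
Step 3 — Series combination: Z_total = R + L = 3040 + j16.07 Ω = 3040∠0.3° Ω.
Step 4 — Source phasor: V = 251∠-170.9° V = -247.8 - j39.7 V.
Step 5 — Current: I = V / Z = -0.08159 - j0.01263 A = 0.08256∠-171.2° A.
Step 6 — Complex power: S = V·I* = 20.72 + j0.1096 VA.
Step 7 — Real power: P = Re(S) = 20.72 W.
Step 8 — Reactive power: Q = Im(S) = 0.1096 VAR.
Step 9 — Apparent power: |S| = 20.72 VA.
Step 10 — Power factor: PF = P/|S| = 1 (lagging).

(a) P = 20.72 W  (b) Q = 0.1096 VAR  (c) S = 20.72 VA  (d) PF = 1 (lagging)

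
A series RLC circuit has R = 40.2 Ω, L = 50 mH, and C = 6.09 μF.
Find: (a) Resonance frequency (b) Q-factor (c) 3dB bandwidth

Step 1 — Resonance: ω₀ = 1/√(LC) = 1/√(0.05·6.09e-06) = 1812 rad/s.
Step 2 — f₀ = ω₀/(2π) = 288.4 Hz.
Step 3 — Series Q: Q = ω₀L/R = 1812·0.05/40.2 = 2.254.
Step 4 — Bandwidth: Δω = ω₀/Q = 804 rad/s; BW = Δω/(2π) = 128 Hz.

(a) f₀ = 288.4 Hz  (b) Q = 2.254  (c) BW = 128 Hz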